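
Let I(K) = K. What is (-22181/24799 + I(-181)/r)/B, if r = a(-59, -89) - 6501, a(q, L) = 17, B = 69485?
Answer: -27866597/2234591962252 ≈ -1.2471e-5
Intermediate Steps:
r = -6484 (r = 17 - 6501 = -6484)
(-22181/24799 + I(-181)/r)/B = (-22181/24799 - 181/(-6484))/69485 = (-22181*1/24799 - 181*(-1/6484))*(1/69485) = (-22181/24799 + 181/6484)*(1/69485) = -139332985/160796716*1/69485 = -27866597/2234591962252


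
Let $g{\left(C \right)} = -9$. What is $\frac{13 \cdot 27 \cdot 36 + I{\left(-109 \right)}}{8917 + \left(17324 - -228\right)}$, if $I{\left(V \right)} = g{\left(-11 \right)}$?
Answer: $\frac{1403}{2941} \approx 0.47705$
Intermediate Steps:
$I{\left(V \right)} = -9$
$\frac{13 \cdot 27 \cdot 36 + I{\left(-109 \right)}}{8917 + \left(17324 - -228\right)} = \frac{13 \cdot 27 \cdot 36 - 9}{8917 + \left(17324 - -228\right)} = \frac{351 \cdot 36 - 9}{8917 + \left(17324 + 228\right)} = \frac{12636 - 9}{8917 + 17552} = \frac{12627}{26469} = 12627 \cdot \frac{1}{26469} = \frac{1403}{2941}$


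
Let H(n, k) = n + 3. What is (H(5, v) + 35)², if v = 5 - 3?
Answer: 1849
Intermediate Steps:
v = 2
H(n, k) = 3 + n
(H(5, v) + 35)² = ((3 + 5) + 35)² = (8 + 35)² = 43² = 1849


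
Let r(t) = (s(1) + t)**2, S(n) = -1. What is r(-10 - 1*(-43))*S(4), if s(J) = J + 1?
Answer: -1225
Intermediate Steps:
s(J) = 1 + J
r(t) = (2 + t)**2 (r(t) = ((1 + 1) + t)**2 = (2 + t)**2)
r(-10 - 1*(-43))*S(4) = (2 + (-10 - 1*(-43)))**2*(-1) = (2 + (-10 + 43))**2*(-1) = (2 + 33)**2*(-1) = 35**2*(-1) = 1225*(-1) = -1225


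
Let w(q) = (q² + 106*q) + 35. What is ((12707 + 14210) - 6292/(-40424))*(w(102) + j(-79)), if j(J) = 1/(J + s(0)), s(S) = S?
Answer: 228341404481850/399187 ≈ 5.7202e+8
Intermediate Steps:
w(q) = 35 + q² + 106*q
j(J) = 1/J (j(J) = 1/(J + 0) = 1/J)
((12707 + 14210) - 6292/(-40424))*(w(102) + j(-79)) = ((12707 + 14210) - 6292/(-40424))*((35 + 102² + 106*102) + 1/(-79)) = (26917 - 6292*(-1/40424))*((35 + 10404 + 10812) - 1/79) = (26917 + 1573/10106)*(21251 - 1/79) = (272024775/10106)*(1678828/79) = 228341404481850/399187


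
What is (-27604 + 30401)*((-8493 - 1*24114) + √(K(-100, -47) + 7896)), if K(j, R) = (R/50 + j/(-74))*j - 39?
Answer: -91201779 + 2797*√10699919/37 ≈ -9.0954e+7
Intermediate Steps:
K(j, R) = -39 + j*(-j/74 + R/50) (K(j, R) = (R*(1/50) + j*(-1/74))*j - 39 = (R/50 - j/74)*j - 39 = (-j/74 + R/50)*j - 39 = j*(-j/74 + R/50) - 39 = -39 + j*(-j/74 + R/50))
(-27604 + 30401)*((-8493 - 1*24114) + √(K(-100, -47) + 7896)) = (-27604 + 30401)*((-8493 - 1*24114) + √((-39 - 1/74*(-100)² + (1/50)*(-47)*(-100)) + 7896)) = 2797*((-8493 - 24114) + √((-39 - 1/74*10000 + 94) + 7896)) = 2797*(-32607 + √((-39 - 5000/37 + 94) + 7896)) = 2797*(-32607 + √(-2965/37 + 7896)) = 2797*(-32607 + √(289187/37)) = 2797*(-32607 + √10699919/37) = -91201779 + 2797*√10699919/37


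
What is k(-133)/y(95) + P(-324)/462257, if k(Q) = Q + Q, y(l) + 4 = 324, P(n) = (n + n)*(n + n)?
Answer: 5704459/73961120 ≈ 0.077128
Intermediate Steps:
P(n) = 4*n² (P(n) = (2*n)*(2*n) = 4*n²)
y(l) = 320 (y(l) = -4 + 324 = 320)
k(Q) = 2*Q
k(-133)/y(95) + P(-324)/462257 = (2*(-133))/320 + (4*(-324)²)/462257 = -266*1/320 + (4*104976)*(1/462257) = -133/160 + 419904*(1/462257) = -133/160 + 419904/462257 = 5704459/73961120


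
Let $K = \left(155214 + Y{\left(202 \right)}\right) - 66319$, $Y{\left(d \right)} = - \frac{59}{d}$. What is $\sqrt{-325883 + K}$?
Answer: $\frac{i \sqrt{9670070270}}{202} \approx 486.81 i$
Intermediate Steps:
$K = \frac{17956731}{202}$ ($K = \left(155214 - \frac{59}{202}\right) - 66319 = \frac{31353169}{202} - 66319 = \frac{17956731}{202} \approx 88895.0$)
$\sqrt{-325883 + K} = \sqrt{-325883 + \frac{17956731}{202}} = \sqrt{- \frac{47871635}{202}} = \frac{i \sqrt{9670070270}}{202}$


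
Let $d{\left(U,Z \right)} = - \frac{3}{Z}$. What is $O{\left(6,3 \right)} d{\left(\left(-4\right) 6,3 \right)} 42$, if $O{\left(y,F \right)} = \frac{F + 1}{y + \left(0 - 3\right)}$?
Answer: $-56$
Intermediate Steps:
$O{\left(y,F \right)} = \frac{1 + F}{-3 + y}$ ($O{\left(y,F \right)} = \frac{1 + F}{y + \left(0 - 3\right)} = \frac{1 + F}{y - 3} = \frac{1 + F}{-3 + y}$)
$O{\left(6,3 \right)} d{\left(\left(-4\right) 6,3 \right)} 42 = \frac{1 + 3}{-3 + 6} \left(- \frac{3}{3}\right) 42 = \frac{1}{3} \cdot 4 \left(\left(-3\right) \frac{1}{3}\right) 42 = \frac{1}{3} \cdot 4 \left(-1\right) 42 = \frac{4}{3} \left(-1\right) 42 = \left(- \frac{4}{3}\right) 42 = -56$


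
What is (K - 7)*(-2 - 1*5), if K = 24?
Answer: -119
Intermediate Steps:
(K - 7)*(-2 - 1*5) = (24 - 7)*(-2 - 1*5) = 17*(-2 - 5) = 17*(-7) = -119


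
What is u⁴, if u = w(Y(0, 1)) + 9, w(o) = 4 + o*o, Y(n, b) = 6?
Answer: 5764801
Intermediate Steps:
w(o) = 4 + o²
u = 49 (u = (4 + 6²) + 9 = (4 + 36) + 9 = 40 + 9 = 49)
u⁴ = 49⁴ = 5764801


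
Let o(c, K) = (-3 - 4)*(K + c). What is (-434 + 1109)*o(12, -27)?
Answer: 70875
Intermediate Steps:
o(c, K) = -7*K - 7*c (o(c, K) = -7*(K + c) = -7*K - 7*c)
(-434 + 1109)*o(12, -27) = (-434 + 1109)*(-7*(-27) - 7*12) = 675*(189 - 84) = 675*105 = 70875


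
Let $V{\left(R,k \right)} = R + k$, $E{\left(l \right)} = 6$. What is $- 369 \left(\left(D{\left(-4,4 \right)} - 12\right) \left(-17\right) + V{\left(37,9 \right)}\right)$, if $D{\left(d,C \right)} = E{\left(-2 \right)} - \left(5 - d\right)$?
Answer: $-111069$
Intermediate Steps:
$D{\left(d,C \right)} = 1 + d$ ($D{\left(d,C \right)} = 6 - \left(5 - d\right) = 6 + \left(-5 + d\right) = 1 + d$)
$- 369 \left(\left(D{\left(-4,4 \right)} - 12\right) \left(-17\right) + V{\left(37,9 \right)}\right) = - 369 \left(\left(\left(1 - 4\right) - 12\right) \left(-17\right) + \left(37 + 9\right)\right) = - 369 \left(\left(-3 - 12\right) \left(-17\right) + 46\right) = - 369 \left(\left(-15\right) \left(-17\right) + 46\right) = - 369 \left(255 + 46\right) = \left(-369\right) 301 = -111069$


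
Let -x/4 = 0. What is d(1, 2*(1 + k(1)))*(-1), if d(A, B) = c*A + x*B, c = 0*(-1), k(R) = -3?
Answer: 0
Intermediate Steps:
x = 0 (x = -4*0 = 0)
c = 0
d(A, B) = 0 (d(A, B) = 0*A + 0*B = 0 + 0 = 0)
d(1, 2*(1 + k(1)))*(-1) = 0*(-1) = 0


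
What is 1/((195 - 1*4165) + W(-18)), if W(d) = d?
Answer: -1/3988 ≈ -0.00025075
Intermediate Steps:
1/((195 - 1*4165) + W(-18)) = 1/((195 - 1*4165) - 18) = 1/((195 - 4165) - 18) = 1/(-3970 - 18) = 1/(-3988) = -1/3988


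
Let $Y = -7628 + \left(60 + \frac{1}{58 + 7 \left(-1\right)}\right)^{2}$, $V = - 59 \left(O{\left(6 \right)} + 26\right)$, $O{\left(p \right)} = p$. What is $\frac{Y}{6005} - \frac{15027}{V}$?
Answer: $\frac{214938093319}{29488681440} \approx 7.2888$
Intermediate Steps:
$V = -1888$ ($V = - 59 \left(6 + 26\right) = \left(-59\right) 32 = -1888$)
$Y = - \frac{10470707}{2601}$ ($Y = -7628 + \left(60 + \frac{1}{58 - 7}\right)^{2} = -7628 + \left(60 + \frac{1}{51}\right)^{2} = -7628 + \left(\frac{3061}{51}\right)^{2} = -7628 + \frac{9369721}{2601} = - \frac{10470707}{2601} \approx -4025.6$)
$\frac{Y}{6005} - \frac{15027}{V} = - \frac{10470707}{2601 \cdot 6005} - \frac{15027}{-1888} = \left(- \frac{10470707}{2601}\right) \frac{1}{6005} - - \frac{15027}{1888} = - \frac{10470707}{15619005} + \frac{15027}{1888} = \frac{214938093319}{29488681440}$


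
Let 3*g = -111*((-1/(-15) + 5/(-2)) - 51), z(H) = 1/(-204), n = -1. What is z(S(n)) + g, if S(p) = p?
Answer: 2016569/1020 ≈ 1977.0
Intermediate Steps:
z(H) = -1/204
g = 59311/30 (g = (-111*((-1/(-15) + 5/(-2)) - 51))/3 = (-111*((-1*(-1/15) + 5*(-½)) - 51))/3 = (-111*((1/15 - 5/2) - 51))/3 = (-111*(-73/30 - 51))/3 = (-111*(-1603/30))/3 = (⅓)*(59311/10) = 59311/30 ≈ 1977.0)
z(S(n)) + g = -1/204 + 59311/30 = 2016569/1020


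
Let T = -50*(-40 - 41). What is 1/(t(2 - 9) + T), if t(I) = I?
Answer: 1/4043 ≈ 0.00024734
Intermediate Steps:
T = 4050 (T = -50*(-81) = 4050)
1/(t(2 - 9) + T) = 1/((2 - 9) + 4050) = 1/(-7 + 4050) = 1/4043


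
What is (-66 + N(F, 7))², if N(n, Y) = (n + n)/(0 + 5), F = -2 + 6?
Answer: 103684/25 ≈ 4147.4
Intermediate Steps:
F = 4
N(n, Y) = 2*n/5 (N(n, Y) = (2*n)/5 = (2*n)*(⅕) = 2*n/5)
(-66 + N(F, 7))² = (-66 + (⅖)*4)² = (-66 + 8/5)² = (-322/5)² = 103684/25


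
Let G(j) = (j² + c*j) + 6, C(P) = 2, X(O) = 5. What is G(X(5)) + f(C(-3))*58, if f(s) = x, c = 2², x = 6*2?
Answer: 747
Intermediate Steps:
x = 12
c = 4
f(s) = 12
G(j) = 6 + j² + 4*j (G(j) = (j² + 4*j) + 6 = 6 + j² + 4*j)
G(X(5)) + f(C(-3))*58 = (6 + 5² + 4*5) + 12*58 = (6 + 25 + 20) + 696 = 51 + 696 = 747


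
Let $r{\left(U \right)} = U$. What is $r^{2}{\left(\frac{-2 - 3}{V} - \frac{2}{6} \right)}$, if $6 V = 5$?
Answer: $\frac{361}{9} \approx 40.111$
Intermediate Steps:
$V = \frac{5}{6}$ ($V = \frac{1}{6} \cdot 5 = \frac{5}{6} \approx 0.83333$)
$r^{2}{\left(\frac{-2 - 3}{V} - \frac{2}{6} \right)} = \left(\frac{-2 - 3}{\frac{5}{6}} - \frac{2}{6}\right)^{2} = \left(\left(-5\right) \frac{6}{5} - \frac{1}{3}\right)^{2} = \left(-6 - \frac{1}{3}\right)^{2} = \left(- \frac{19}{3}\right)^{2} = \frac{361}{9}$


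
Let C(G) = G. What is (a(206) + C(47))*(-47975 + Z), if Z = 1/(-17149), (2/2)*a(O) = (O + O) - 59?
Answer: -329089310400/17149 ≈ -1.9190e+7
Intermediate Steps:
a(O) = -59 + 2*O (a(O) = (O + O) - 59 = 2*O - 59 = -59 + 2*O)
Z = -1/17149 ≈ -5.8312e-5
(a(206) + C(47))*(-47975 + Z) = ((-59 + 2*206) + 47)*(-47975 - 1/17149) = ((-59 + 412) + 47)*(-822723276/17149) = (353 + 47)*(-822723276/17149) = 400*(-822723276/17149) = -329089310400/17149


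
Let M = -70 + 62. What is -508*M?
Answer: 4064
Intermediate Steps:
M = -8
-508*M = -508*(-8) = 4064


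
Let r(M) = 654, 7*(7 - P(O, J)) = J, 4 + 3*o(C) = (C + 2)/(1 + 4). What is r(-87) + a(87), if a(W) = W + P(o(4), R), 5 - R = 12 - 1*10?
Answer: 5233/7 ≈ 747.57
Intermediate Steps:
R = 3 (R = 5 - (12 - 1*10) = 5 - (12 - 10) = 5 - 1*2 = 5 - 2 = 3)
o(C) = -6/5 + C/15 (o(C) = -4/3 + ((C + 2)/(1 + 4))/3 = -4/3 + ((2 + C)/5)/3 = -4/3 + ((2 + C)*(⅕))/3 = -4/3 + (⅖ + C/5)/3 = -4/3 + (2/15 + C/15) = -6/5 + C/15)
P(O, J) = 7 - J/7
a(W) = 46/7 + W (a(W) = W + (7 - ⅐*3) = W + (7 - 3/7) = W + 46/7 = 46/7 + W)
r(-87) + a(87) = 654 + (46/7 + 87) = 654 + 655/7 = 5233/7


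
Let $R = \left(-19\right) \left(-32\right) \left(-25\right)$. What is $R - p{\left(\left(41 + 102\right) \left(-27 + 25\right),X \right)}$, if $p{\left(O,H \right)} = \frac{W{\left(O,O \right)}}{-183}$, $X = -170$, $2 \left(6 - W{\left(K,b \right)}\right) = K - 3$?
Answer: $- \frac{5562899}{366} \approx -15199.0$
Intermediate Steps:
$W{\left(K,b \right)} = \frac{15}{2} - \frac{K}{2}$ ($W{\left(K,b \right)} = 6 - \frac{K - 3}{2} = 6 - \frac{-3 + K}{2} = 6 - \left(- \frac{3}{2} + \frac{K}{2}\right) = \frac{15}{2} - \frac{K}{2}$)
$p{\left(O,H \right)} = - \frac{5}{122} + \frac{O}{366}$ ($p{\left(O,H \right)} = \frac{\frac{15}{2} - \frac{O}{2}}{-183} = \left(\frac{15}{2} - \frac{O}{2}\right) \left(- \frac{1}{183}\right) = - \frac{5}{122} + \frac{O}{366}$)
$R = -15200$ ($R = 608 \left(-25\right) = -15200$)
$R - p{\left(\left(41 + 102\right) \left(-27 + 25\right),X \right)} = -15200 - \left(- \frac{5}{122} + \frac{\left(41 + 102\right) \left(-27 + 25\right)}{366}\right) = -15200 - \left(- \frac{5}{122} + \frac{143 \left(-2\right)}{366}\right) = -15200 - \left(- \frac{5}{122} + \frac{1}{366} \left(-286\right)\right) = -15200 - \left(- \frac{5}{122} - \frac{143}{183}\right) = -15200 - - \frac{301}{366} = -15200 + \frac{301}{366} = - \frac{5562899}{366}$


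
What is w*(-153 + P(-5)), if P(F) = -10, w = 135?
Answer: -22005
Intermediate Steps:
w*(-153 + P(-5)) = 135*(-153 - 10) = 135*(-163) = -22005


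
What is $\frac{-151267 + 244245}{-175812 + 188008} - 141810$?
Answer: $- \frac{864710891}{6098} \approx -1.418 \cdot 10^{5}$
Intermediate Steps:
$\frac{-151267 + 244245}{-175812 + 188008} - 141810 = \frac{92978}{12196} - 141810 = 92978 \cdot \frac{1}{12196} - 141810 = \frac{46489}{6098} - 141810 = - \frac{864710891}{6098}$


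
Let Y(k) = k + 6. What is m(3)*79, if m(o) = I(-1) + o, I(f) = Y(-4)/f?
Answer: 79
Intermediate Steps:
Y(k) = 6 + k
I(f) = 2/f (I(f) = (6 - 4)/f = 2/f)
m(o) = -2 + o (m(o) = 2/(-1) + o = 2*(-1) + o = -2 + o)
m(3)*79 = (-2 + 3)*79 = 1*79 = 79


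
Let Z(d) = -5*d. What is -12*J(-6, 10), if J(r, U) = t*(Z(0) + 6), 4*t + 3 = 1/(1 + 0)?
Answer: 36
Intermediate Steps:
t = -½ (t = -¾ + (1/(1 + 0))/4 = -¾ + (1/1)/4 = -¾ + (1*1)/4 = -¾ + (¼)*1 = -¾ + ¼ = -½ ≈ -0.50000)
J(r, U) = -3 (J(r, U) = -(-5*0 + 6)/2 = -(0 + 6)/2 = -½*6 = -3)
-12*J(-6, 10) = -12*(-3) = 36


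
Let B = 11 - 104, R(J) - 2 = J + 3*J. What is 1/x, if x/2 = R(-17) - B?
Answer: 1/54 ≈ 0.018519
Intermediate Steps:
R(J) = 2 + 4*J (R(J) = 2 + (J + 3*J) = 2 + 4*J)
B = -93
x = 54 (x = 2*((2 + 4*(-17)) - 1*(-93)) = 2*((2 - 68) + 93) = 2*(-66 + 93) = 2*27 = 54)
1/x = 1/54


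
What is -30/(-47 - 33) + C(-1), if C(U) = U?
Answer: -5/8 ≈ -0.62500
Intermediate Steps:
-30/(-47 - 33) + C(-1) = -30/(-47 - 33) - 1 = -30/(-80) - 1 = -30*(-1/80) - 1 = 3/8 - 1 = -5/8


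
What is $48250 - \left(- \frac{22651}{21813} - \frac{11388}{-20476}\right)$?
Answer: $\frac{5387684891608}{111660747} \approx 48251.0$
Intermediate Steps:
$48250 - \left(- \frac{22651}{21813} - \frac{11388}{-20476}\right) = 48250 - \left(\left(-22651\right) \frac{1}{21813} - - \frac{2847}{5119}\right) = 48250 - \left(- \frac{22651}{21813} + \frac{2847}{5119}\right) = 48250 - - \frac{53848858}{111660747} = 48250 + \frac{53848858}{111660747} = \frac{5387684891608}{111660747}$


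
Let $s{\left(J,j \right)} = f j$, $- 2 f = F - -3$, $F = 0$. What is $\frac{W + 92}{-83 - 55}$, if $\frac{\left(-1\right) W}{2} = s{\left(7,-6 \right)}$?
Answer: $- \frac{37}{69} \approx -0.53623$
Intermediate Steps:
$f = - \frac{3}{2}$ ($f = - \frac{0 - -3}{2} = - \frac{0 + 3}{2} = \left(- \frac{1}{2}\right) 3 = - \frac{3}{2} \approx -1.5$)
$s{\left(J,j \right)} = - \frac{3 j}{2}$
$W = -18$ ($W = - 2 \left(\left(- \frac{3}{2}\right) \left(-6\right)\right) = \left(-2\right) 9 = -18$)
$\frac{W + 92}{-83 - 55} = \frac{-18 + 92}{-83 - 55} = \frac{1}{-138} \cdot 74 = \left(- \frac{1}{138}\right) 74 = - \frac{37}{69}$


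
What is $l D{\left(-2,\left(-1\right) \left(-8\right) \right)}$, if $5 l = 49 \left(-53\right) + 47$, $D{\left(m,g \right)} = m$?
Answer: $1020$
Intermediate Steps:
$l = -510$ ($l = \frac{49 \left(-53\right) + 47}{5} = \frac{-2597 + 47}{5} = \frac{1}{5} \left(-2550\right) = -510$)
$l D{\left(-2,\left(-1\right) \left(-8\right) \right)} = \left(-510\right) \left(-2\right) = 1020$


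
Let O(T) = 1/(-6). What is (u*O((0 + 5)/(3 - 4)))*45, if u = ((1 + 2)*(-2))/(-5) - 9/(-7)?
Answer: -261/14 ≈ -18.643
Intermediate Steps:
O(T) = -⅙
u = 87/35 (u = (3*(-2))*(-⅕) - 9*(-⅐) = -6*(-⅕) + 9/7 = 6/5 + 9/7 = 87/35 ≈ 2.4857)
(u*O((0 + 5)/(3 - 4)))*45 = ((87/35)*(-⅙))*45 = -29/70*45 = -261/14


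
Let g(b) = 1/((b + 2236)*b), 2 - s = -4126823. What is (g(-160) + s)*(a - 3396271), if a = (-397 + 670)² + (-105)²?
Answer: -4538218934876353283/332160 ≈ -1.3663e+13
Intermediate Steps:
s = 4126825 (s = 2 - 1*(-4126823) = 2 + 4126823 = 4126825)
g(b) = 1/(b*(2236 + b)) (g(b) = 1/((2236 + b)*b) = 1/(b*(2236 + b)))
a = 85554 (a = 273² + 11025 = 74529 + 11025 = 85554)
(g(-160) + s)*(a - 3396271) = (1/((-160)*(2236 - 160)) + 4126825)*(85554 - 3396271) = (-1/160/2076 + 4126825)*(-3310717) = (-1/160*1/2076 + 4126825)*(-3310717) = (-1/332160 + 4126825)*(-3310717) = (1370766191999/332160)*(-3310717) = -4538218934876353283/332160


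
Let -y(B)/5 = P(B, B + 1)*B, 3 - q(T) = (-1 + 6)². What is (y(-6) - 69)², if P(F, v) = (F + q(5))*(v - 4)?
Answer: 56115081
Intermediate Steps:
q(T) = -22 (q(T) = 3 - (-1 + 6)² = 3 - 1*5² = 3 - 1*25 = 3 - 25 = -22)
P(F, v) = (-22 + F)*(-4 + v) (P(F, v) = (F - 22)*(v - 4) = (-22 + F)*(-4 + v))
y(B) = -5*B*(66 - 26*B + B*(1 + B)) (y(B) = -5*(88 - 22*(B + 1) - 4*B + B*(B + 1))*B = -5*(88 - 22*(1 + B) - 4*B + B*(1 + B))*B = -5*(88 + (-22 - 22*B) - 4*B + B*(1 + B))*B = -5*(66 - 26*B + B*(1 + B))*B = -5*B*(66 - 26*B + B*(1 + B)))
(y(-6) - 69)² = (5*(-6)*(-66 - 1*(-6)² + 25*(-6)) - 69)² = (5*(-6)*(-66 - 1*36 - 150) - 69)² = (5*(-6)*(-66 - 36 - 150) - 69)² = (5*(-6)*(-252) - 69)² = (7560 - 69)² = 7491² = 56115081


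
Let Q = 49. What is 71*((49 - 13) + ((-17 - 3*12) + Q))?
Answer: 2272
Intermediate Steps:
71*((49 - 13) + ((-17 - 3*12) + Q)) = 71*((49 - 13) + ((-17 - 3*12) + 49)) = 71*(36 + ((-17 - 36) + 49)) = 71*(36 + (-53 + 49)) = 71*(36 - 4) = 71*32 = 2272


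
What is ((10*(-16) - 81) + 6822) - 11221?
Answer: -4640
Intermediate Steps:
((10*(-16) - 81) + 6822) - 11221 = ((-160 - 81) + 6822) - 11221 = (-241 + 6822) - 11221 = 6581 - 11221 = -4640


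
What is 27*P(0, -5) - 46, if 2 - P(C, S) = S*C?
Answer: 8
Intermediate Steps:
P(C, S) = 2 - C*S (P(C, S) = 2 - S*C = 2 - C*S)
27*P(0, -5) - 46 = 27*(2 - 1*0*(-5)) - 46 = 27*(2 + 0) - 46 = 27*2 - 46 = 54 - 46 = 8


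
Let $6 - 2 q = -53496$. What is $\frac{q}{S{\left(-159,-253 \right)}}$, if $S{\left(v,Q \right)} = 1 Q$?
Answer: $- \frac{26751}{253} \approx -105.74$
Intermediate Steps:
$q = 26751$ ($q = 3 - -26748 = 3 + 26748 = 26751$)
$S{\left(v,Q \right)} = Q$
$\frac{q}{S{\left(-159,-253 \right)}} = \frac{26751}{-253} = 26751 \left(- \frac{1}{253}\right) = - \frac{26751}{253}$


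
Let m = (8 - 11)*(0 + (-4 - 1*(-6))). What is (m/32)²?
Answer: 9/256 ≈ 0.035156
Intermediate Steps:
m = -6 (m = -3*(0 + (-4 + 6)) = -3*(0 + 2) = -3*2 = -6)
(m/32)² = (-6/32)² = (-6*1/32)² = (-3/16)² = 9/256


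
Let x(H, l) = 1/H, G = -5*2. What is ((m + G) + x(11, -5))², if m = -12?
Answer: 58081/121 ≈ 480.01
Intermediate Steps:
G = -10
((m + G) + x(11, -5))² = ((-12 - 10) + 1/11)² = (-22 + 1/11)² = (-241/11)² = 58081/121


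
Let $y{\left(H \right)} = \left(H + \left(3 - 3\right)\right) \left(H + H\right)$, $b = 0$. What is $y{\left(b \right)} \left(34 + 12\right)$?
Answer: $0$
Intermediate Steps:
$y{\left(H \right)} = 2 H^{2}$ ($y{\left(H \right)} = \left(H + \left(3 - 3\right)\right) 2 H = \left(H + 0\right) 2 H = H 2 H = 2 H^{2}$)
$y{\left(b \right)} \left(34 + 12\right) = 2 \cdot 0^{2} \left(34 + 12\right) = 2 \cdot 0 \cdot 46 = 0 \cdot 46 = 0$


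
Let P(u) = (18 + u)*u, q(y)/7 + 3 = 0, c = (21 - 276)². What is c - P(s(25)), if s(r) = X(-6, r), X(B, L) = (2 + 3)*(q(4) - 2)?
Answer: 53870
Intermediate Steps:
c = 65025 (c = (-255)² = 65025)
q(y) = -21 (q(y) = -21 + 7*0 = -21 + 0 = -21)
X(B, L) = -115 (X(B, L) = (2 + 3)*(-21 - 2) = 5*(-23) = -115)
s(r) = -115
P(u) = u*(18 + u)
c - P(s(25)) = 65025 - (-115)*(18 - 115) = 65025 - (-115)*(-97) = 65025 - 1*11155 = 65025 - 11155 = 53870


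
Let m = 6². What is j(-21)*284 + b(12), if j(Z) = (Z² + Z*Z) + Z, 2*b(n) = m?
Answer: 244542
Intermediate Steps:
m = 36
b(n) = 18 (b(n) = (½)*36 = 18)
j(Z) = Z + 2*Z² (j(Z) = (Z² + Z²) + Z = 2*Z² + Z = Z + 2*Z²)
j(-21)*284 + b(12) = -21*(1 + 2*(-21))*284 + 18 = -21*(1 - 42)*284 + 18 = -21*(-41)*284 + 18 = 861*284 + 18 = 244524 + 18 = 244542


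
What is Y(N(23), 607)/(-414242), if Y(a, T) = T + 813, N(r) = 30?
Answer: -710/207121 ≈ -0.0034279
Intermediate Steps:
Y(a, T) = 813 + T
Y(N(23), 607)/(-414242) = (813 + 607)/(-414242) = 1420*(-1/414242) = -710/207121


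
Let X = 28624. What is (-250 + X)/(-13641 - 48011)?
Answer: -14187/30826 ≈ -0.46023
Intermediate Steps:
(-250 + X)/(-13641 - 48011) = (-250 + 28624)/(-13641 - 48011) = 28374/(-61652) = 28374*(-1/61652) = -14187/30826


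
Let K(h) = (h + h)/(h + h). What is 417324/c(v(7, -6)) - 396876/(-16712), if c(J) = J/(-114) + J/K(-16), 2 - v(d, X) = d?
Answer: -198712023873/2360570 ≈ -84180.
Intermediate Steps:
K(h) = 1 (K(h) = (2*h)/((2*h)) = (2*h)*(1/(2*h)) = 1)
v(d, X) = 2 - d
c(J) = 113*J/114 (c(J) = J/(-114) + J/1 = J*(-1/114) + J*1 = -J/114 + J = 113*J/114)
417324/c(v(7, -6)) - 396876/(-16712) = 417324/((113*(2 - 1*7)/114)) - 396876/(-16712) = 417324/((113*(2 - 7)/114)) - 396876*(-1/16712) = 417324/(((113/114)*(-5))) + 99219/4178 = 417324/(-565/114) + 99219/4178 = 417324*(-114/565) + 99219/4178 = -47574936/565 + 99219/4178 = -198712023873/2360570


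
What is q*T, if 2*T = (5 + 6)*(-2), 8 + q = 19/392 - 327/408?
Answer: 320815/3332 ≈ 96.283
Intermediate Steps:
q = -29165/3332 (q = -8 + (19/392 - 327/408) = -8 + (19*(1/392) - 327*1/408) = -8 + (19/392 - 109/136) = -8 - 2509/3332 = -29165/3332 ≈ -8.7530)
T = -11 (T = ((5 + 6)*(-2))/2 = (11*(-2))/2 = (½)*(-22) = -11)
q*T = -29165/3332*(-11) = 320815/3332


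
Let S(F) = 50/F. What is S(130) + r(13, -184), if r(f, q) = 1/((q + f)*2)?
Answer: 1697/4446 ≈ 0.38169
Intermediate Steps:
r(f, q) = 1/(2*f + 2*q) (r(f, q) = 1/((f + q)*2) = 1/(2*f + 2*q))
S(130) + r(13, -184) = 50/130 + 1/(2*(13 - 184)) = 50*(1/130) + (1/2)/(-171) = 5/13 + (1/2)*(-1/171) = 5/13 - 1/342 = 1697/4446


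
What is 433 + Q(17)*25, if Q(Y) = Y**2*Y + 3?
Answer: 123333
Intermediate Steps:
Q(Y) = 3 + Y**3 (Q(Y) = Y**3 + 3 = 3 + Y**3)
433 + Q(17)*25 = 433 + (3 + 17**3)*25 = 433 + (3 + 4913)*25 = 433 + 4916*25 = 433 + 122900 = 123333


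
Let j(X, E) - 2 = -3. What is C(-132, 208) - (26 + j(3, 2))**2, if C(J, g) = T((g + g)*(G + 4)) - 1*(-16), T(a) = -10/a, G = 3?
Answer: -886709/1456 ≈ -609.00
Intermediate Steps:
j(X, E) = -1 (j(X, E) = 2 - 3 = -1)
C(J, g) = 16 - 5/(7*g) (C(J, g) = -10*1/((3 + 4)*(g + g)) - 1*(-16) = -10*1/(14*g) + 16 = -5/(7*g) + 16 = 16 - 5/(7*g))
C(-132, 208) - (26 + j(3, 2))**2 = (16 - 5/7/208) - (26 - 1)**2 = (16 - 5/7*1/208) - 1*25**2 = (16 - 5/1456) - 1*625 = 23291/1456 - 625 = -886709/1456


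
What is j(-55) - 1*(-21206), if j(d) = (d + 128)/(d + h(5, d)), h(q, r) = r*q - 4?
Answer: 7082731/334 ≈ 21206.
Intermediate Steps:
h(q, r) = -4 + q*r (h(q, r) = q*r - 4 = -4 + q*r)
j(d) = (128 + d)/(-4 + 6*d) (j(d) = (d + 128)/(d + (-4 + 5*d)) = (128 + d)/(-4 + 6*d))
j(-55) - 1*(-21206) = (128 - 55)/(2*(-2 + 3*(-55))) - 1*(-21206) = (½)*73/(-2 - 165) + 21206 = (½)*73/(-167) + 21206 = (½)*(-1/167)*73 + 21206 = -73/334 + 21206 = 7082731/334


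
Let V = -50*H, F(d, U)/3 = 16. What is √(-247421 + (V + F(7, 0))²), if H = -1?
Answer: I*√237817 ≈ 487.67*I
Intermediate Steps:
F(d, U) = 48 (F(d, U) = 3*16 = 48)
V = 50 (V = -50*(-1) = 50)
√(-247421 + (V + F(7, 0))²) = √(-247421 + (50 + 48)²) = √(-247421 + 98²) = √(-247421 + 9604) = √(-237817) = I*√237817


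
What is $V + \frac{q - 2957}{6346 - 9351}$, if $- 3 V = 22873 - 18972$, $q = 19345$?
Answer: $- \frac{11771669}{9015} \approx -1305.8$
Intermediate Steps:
$V = - \frac{3901}{3}$ ($V = - \frac{22873 - 18972}{3} = \left(- \frac{1}{3}\right) 3901 = - \frac{3901}{3} \approx -1300.3$)
$V + \frac{q - 2957}{6346 - 9351} = - \frac{3901}{3} + \frac{19345 - 2957}{6346 - 9351} = - \frac{3901}{3} + \frac{16388}{-3005} = - \frac{3901}{3} + 16388 \left(- \frac{1}{3005}\right) = - \frac{3901}{3} - \frac{16388}{3005} = - \frac{11771669}{9015}$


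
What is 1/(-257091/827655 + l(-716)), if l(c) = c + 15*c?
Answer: -275885/3160624257 ≈ -8.7288e-5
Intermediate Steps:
l(c) = 16*c
1/(-257091/827655 + l(-716)) = 1/(-257091/827655 + 16*(-716)) = 1/(-257091*1/827655 - 11456) = 1/(-85697/275885 - 11456) = 1/(-3160624257/275885) = -275885/3160624257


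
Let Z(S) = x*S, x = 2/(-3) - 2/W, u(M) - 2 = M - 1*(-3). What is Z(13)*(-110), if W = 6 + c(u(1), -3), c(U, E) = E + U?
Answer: 11440/9 ≈ 1271.1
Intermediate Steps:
u(M) = 5 + M (u(M) = 2 + (M - 1*(-3)) = 2 + (M + 3) = 2 + (3 + M) = 5 + M)
W = 9 (W = 6 + (-3 + (5 + 1)) = 6 + (-3 + 6) = 6 + 3 = 9)
x = -8/9 (x = 2/(-3) - 2/9 = 2*(-⅓) - 2*⅑ = -⅔ - 2/9 = -8/9 ≈ -0.88889)
Z(S) = -8*S/9
Z(13)*(-110) = -8/9*13*(-110) = -104/9*(-110) = 11440/9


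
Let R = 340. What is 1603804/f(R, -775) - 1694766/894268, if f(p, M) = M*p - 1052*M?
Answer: 15595584896/15420533825 ≈ 1.0114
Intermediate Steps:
f(p, M) = -1052*M + M*p
1603804/f(R, -775) - 1694766/894268 = 1603804/((-775*(-1052 + 340))) - 1694766/894268 = 1603804/((-775*(-712))) - 1694766*1/894268 = 1603804/551800 - 847383/447134 = 1603804*(1/551800) - 847383/447134 = 400951/137950 - 847383/447134 = 15595584896/15420533825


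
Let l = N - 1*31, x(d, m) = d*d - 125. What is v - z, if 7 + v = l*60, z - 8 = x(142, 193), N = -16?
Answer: -22874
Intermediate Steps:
x(d, m) = -125 + d² (x(d, m) = d² - 125 = -125 + d²)
l = -47 (l = -16 - 1*31 = -16 - 31 = -47)
z = 20047 (z = 8 + (-125 + 142²) = 8 + (-125 + 20164) = 8 + 20039 = 20047)
v = -2827 (v = -7 - 47*60 = -7 - 2820 = -2827)
v - z = -2827 - 1*20047 = -2827 - 20047 = -22874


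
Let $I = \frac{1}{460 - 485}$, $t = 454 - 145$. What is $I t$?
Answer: $- \frac{309}{25} \approx -12.36$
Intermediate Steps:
$t = 309$
$I = - \frac{1}{25}$ ($I = \frac{1}{-25} = - \frac{1}{25} \approx -0.04$)
$I t = \left(- \frac{1}{25}\right) 309 = - \frac{309}{25}$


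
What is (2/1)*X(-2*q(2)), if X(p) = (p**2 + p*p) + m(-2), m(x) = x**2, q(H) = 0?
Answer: 8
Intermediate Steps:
X(p) = 4 + 2*p**2 (X(p) = (p**2 + p*p) + (-2)**2 = (p**2 + p**2) + 4 = 2*p**2 + 4 = 4 + 2*p**2)
(2/1)*X(-2*q(2)) = (2/1)*(4 + 2*(-2*0)**2) = (2*1)*(4 + 2*0**2) = 2*(4 + 2*0) = 2*(4 + 0) = 2*4 = 8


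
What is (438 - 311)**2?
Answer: 16129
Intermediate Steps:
(438 - 311)**2 = 127**2 = 16129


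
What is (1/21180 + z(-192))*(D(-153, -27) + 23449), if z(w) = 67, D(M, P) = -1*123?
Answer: 16550508443/10590 ≈ 1.5628e+6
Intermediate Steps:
D(M, P) = -123
(1/21180 + z(-192))*(D(-153, -27) + 23449) = (1/21180 + 67)*(-123 + 23449) = (1/21180 + 67)*23326 = (1419061/21180)*23326 = 16550508443/10590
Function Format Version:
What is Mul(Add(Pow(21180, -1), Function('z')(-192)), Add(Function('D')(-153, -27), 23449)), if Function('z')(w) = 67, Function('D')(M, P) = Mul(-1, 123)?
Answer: Rational(16550508443, 10590) ≈ 1.5628e+6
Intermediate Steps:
Function('D')(M, P) = -123
Mul(Add(Pow(21180, -1), Function('z')(-192)), Add(Function('D')(-153, -27), 23449)) = Mul(Add(Pow(21180, -1), 67), Add(-123, 23449)) = Mul(Add(Rational(1, 21180), 67), 23326) = Mul(Rational(1419061, 21180), 23326) = Rational(16550508443, 10590)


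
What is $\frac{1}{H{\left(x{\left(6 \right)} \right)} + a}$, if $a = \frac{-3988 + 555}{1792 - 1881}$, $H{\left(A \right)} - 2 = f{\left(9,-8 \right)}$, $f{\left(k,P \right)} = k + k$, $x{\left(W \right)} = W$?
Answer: $\frac{89}{5213} \approx 0.017073$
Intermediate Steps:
$f{\left(k,P \right)} = 2 k$
$H{\left(A \right)} = 20$ ($H{\left(A \right)} = 2 + 2 \cdot 9 = 2 + 18 = 20$)
$a = \frac{3433}{89}$ ($a = - \frac{3433}{-89} = \left(-3433\right) \left(- \frac{1}{89}\right) = \frac{3433}{89} \approx 38.573$)
$\frac{1}{H{\left(x{\left(6 \right)} \right)} + a} = \frac{1}{20 + \frac{3433}{89}} = \frac{1}{\frac{5213}{89}} = \frac{89}{5213}$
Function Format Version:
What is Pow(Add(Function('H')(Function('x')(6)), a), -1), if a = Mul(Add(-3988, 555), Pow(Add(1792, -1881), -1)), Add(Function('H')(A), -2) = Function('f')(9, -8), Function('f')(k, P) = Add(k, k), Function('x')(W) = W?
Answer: Rational(89, 5213) ≈ 0.017073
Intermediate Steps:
Function('f')(k, P) = Mul(2, k)
Function('H')(A) = 20 (Function('H')(A) = Add(2, Mul(2, 9)) = Add(2, 18) = 20)
a = Rational(3433, 89) (a = Mul(-3433, Pow(-89, -1)) = Mul(-3433, Rational(-1, 89)) = Rational(3433, 89) ≈ 38.573)
Pow(Add(Function('H')(Function('x')(6)), a), -1) = Pow(Add(20, Rational(3433, 89)), -1) = Pow(Rational(5213, 89), -1) = Rational(89, 5213)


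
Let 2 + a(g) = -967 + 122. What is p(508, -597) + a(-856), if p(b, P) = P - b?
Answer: -1952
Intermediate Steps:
a(g) = -847 (a(g) = -2 + (-967 + 122) = -2 - 845 = -847)
p(508, -597) + a(-856) = (-597 - 1*508) - 847 = (-597 - 508) - 847 = -1105 - 847 = -1952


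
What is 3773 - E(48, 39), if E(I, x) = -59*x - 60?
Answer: 6134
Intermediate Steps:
E(I, x) = -60 - 59*x
3773 - E(48, 39) = 3773 - (-60 - 59*39) = 3773 - (-60 - 2301) = 3773 - 1*(-2361) = 3773 + 2361 = 6134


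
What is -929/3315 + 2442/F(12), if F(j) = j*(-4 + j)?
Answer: 1334341/53040 ≈ 25.157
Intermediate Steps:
-929/3315 + 2442/F(12) = -929/3315 + 2442/((12*(-4 + 12))) = -929*1/3315 + 2442/((12*8)) = -929/3315 + 2442/96 = -929/3315 + 2442*(1/96) = -929/3315 + 407/16 = 1334341/53040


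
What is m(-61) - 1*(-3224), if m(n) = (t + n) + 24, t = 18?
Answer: 3205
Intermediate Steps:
m(n) = 42 + n (m(n) = (18 + n) + 24 = 42 + n)
m(-61) - 1*(-3224) = (42 - 61) - 1*(-3224) = -19 + 3224 = 3205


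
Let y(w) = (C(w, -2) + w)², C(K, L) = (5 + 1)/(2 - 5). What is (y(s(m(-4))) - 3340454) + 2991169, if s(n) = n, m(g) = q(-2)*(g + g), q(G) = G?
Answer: -349089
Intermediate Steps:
C(K, L) = -2 (C(K, L) = 6/(-3) = 6*(-⅓) = -2)
m(g) = -4*g (m(g) = -2*(g + g) = -4*g)
y(w) = (-2 + w)²
(y(s(m(-4))) - 3340454) + 2991169 = ((-2 - 4*(-4))² - 3340454) + 2991169 = ((-2 + 16)² - 3340454) + 2991169 = (14² - 3340454) + 2991169 = (196 - 3340454) + 2991169 = -3340258 + 2991169 = -349089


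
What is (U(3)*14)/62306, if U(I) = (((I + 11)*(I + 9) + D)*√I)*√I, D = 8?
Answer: 3696/31153 ≈ 0.11864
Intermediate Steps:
U(I) = I*(8 + (9 + I)*(11 + I)) (U(I) = (((I + 11)*(I + 9) + 8)*√I)*√I = (((11 + I)*(9 + I) + 8)*√I)*√I = (((9 + I)*(11 + I) + 8)*√I)*√I = ((8 + (9 + I)*(11 + I))*√I)*√I = (√I*(8 + (9 + I)*(11 + I)))*√I = I*(8 + (9 + I)*(11 + I)))
(U(3)*14)/62306 = ((3*(107 + 3² + 20*3))*14)/62306 = ((3*(107 + 9 + 60))*14)*(1/62306) = ((3*176)*14)*(1/62306) = (528*14)*(1/62306) = 7392*(1/62306) = 3696/31153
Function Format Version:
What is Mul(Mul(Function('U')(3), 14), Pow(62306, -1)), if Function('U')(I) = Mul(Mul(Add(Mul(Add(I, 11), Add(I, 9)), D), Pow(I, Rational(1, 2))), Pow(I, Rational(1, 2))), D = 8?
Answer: Rational(3696, 31153) ≈ 0.11864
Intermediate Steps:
Function('U')(I) = Mul(I, Add(8, Mul(Add(9, I), Add(11, I)))) (Function('U')(I) = Mul(Mul(Add(Mul(Add(I, 11), Add(I, 9)), 8), Pow(I, Rational(1, 2))), Pow(I, Rational(1, 2))) = Mul(Mul(Add(Mul(Add(11, I), Add(9, I)), 8), Pow(I, Rational(1, 2))), Pow(I, Rational(1, 2))) = Mul(Mul(Add(Mul(Add(9, I), Add(11, I)), 8), Pow(I, Rational(1, 2))), Pow(I, Rational(1, 2))) = Mul(Mul(Add(8, Mul(Add(9, I), Add(11, I))), Pow(I, Rational(1, 2))), Pow(I, Rational(1, 2))) = Mul(Mul(Pow(I, Rational(1, 2)), Add(8, Mul(Add(9, I), Add(11, I)))), Pow(I, Rational(1, 2))) = Mul(I, Add(8, Mul(Add(9, I), Add(11, I)))))
Mul(Mul(Function('U')(3), 14), Pow(62306, -1)) = Mul(Mul(Mul(3, Add(107, Pow(3, 2), Mul(20, 3))), 14), Pow(62306, -1)) = Mul(Mul(Mul(3, Add(107, 9, 60)), 14), Rational(1, 62306)) = Mul(Mul(Mul(3, 176), 14), Rational(1, 62306)) = Mul(Mul(528, 14), Rational(1, 62306)) = Mul(7392, Rational(1, 62306)) = Rational(3696, 31153)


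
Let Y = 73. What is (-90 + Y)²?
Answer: 289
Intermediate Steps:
(-90 + Y)² = (-90 + 73)² = (-17)² = 289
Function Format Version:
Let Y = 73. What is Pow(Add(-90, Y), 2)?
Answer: 289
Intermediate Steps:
Pow(Add(-90, Y), 2) = Pow(Add(-90, 73), 2) = Pow(-17, 2) = 289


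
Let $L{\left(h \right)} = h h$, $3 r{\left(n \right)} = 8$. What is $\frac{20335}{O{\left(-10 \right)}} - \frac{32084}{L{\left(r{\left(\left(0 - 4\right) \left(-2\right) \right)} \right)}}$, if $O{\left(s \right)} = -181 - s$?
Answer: $- \frac{12669679}{2736} \approx -4630.7$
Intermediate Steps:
$r{\left(n \right)} = \frac{8}{3}$ ($r{\left(n \right)} = \frac{1}{3} \cdot 8 = \frac{8}{3}$)
$L{\left(h \right)} = h^{2}$
$\frac{20335}{O{\left(-10 \right)}} - \frac{32084}{L{\left(r{\left(\left(0 - 4\right) \left(-2\right) \right)} \right)}} = \frac{20335}{-181 - -10} - \frac{32084}{\left(\frac{8}{3}\right)^{2}} = \frac{20335}{-181 + 10} - \frac{32084}{\frac{64}{9}} = \frac{20335}{-171} - \frac{72189}{16} = 20335 \left(- \frac{1}{171}\right) - \frac{72189}{16} = - \frac{20335}{171} - \frac{72189}{16} = - \frac{12669679}{2736}$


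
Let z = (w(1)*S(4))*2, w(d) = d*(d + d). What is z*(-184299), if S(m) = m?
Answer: -2948784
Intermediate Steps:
w(d) = 2*d² (w(d) = d*(2*d) = 2*d²)
z = 16 (z = ((2*1²)*4)*2 = ((2*1)*4)*2 = (2*4)*2 = 8*2 = 16)
z*(-184299) = 16*(-184299) = -2948784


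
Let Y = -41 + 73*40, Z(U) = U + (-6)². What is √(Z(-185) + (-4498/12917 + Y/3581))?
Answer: 2*I*√79456208646425709/46255777 ≈ 12.188*I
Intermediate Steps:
Z(U) = 36 + U (Z(U) = U + 36 = 36 + U)
Y = 2879 (Y = -41 + 2920 = 2879)
√(Z(-185) + (-4498/12917 + Y/3581)) = √((36 - 185) + (-4498/12917 + 2879/3581)) = √(-149 + (-4498*1/12917 + 2879*(1/3581))) = √(-149 + (-4498/12917 + 2879/3581)) = √(-149 + 21080705/46255777) = √(-6871030068/46255777) = 2*I*√79456208646425709/46255777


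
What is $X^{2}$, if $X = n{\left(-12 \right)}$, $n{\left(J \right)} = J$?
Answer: $144$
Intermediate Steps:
$X = -12$
$X^{2} = \left(-12\right)^{2} = 144$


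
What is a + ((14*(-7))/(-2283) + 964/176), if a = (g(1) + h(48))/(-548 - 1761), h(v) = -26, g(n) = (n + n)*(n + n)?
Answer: 1282585079/231943668 ≈ 5.5297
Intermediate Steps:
g(n) = 4*n² (g(n) = (2*n)*(2*n) = 4*n²)
a = 22/2309 (a = (4*1² - 26)/(-548 - 1761) = (4*1 - 26)/(-2309) = (4 - 26)*(-1/2309) = -22*(-1/2309) = 22/2309 ≈ 0.0095279)
a + ((14*(-7))/(-2283) + 964/176) = 22/2309 + ((14*(-7))/(-2283) + 964/176) = 22/2309 + (-98*(-1/2283) + 964*(1/176)) = 22/2309 + (98/2283 + 241/44) = 22/2309 + 554515/100452 = 1282585079/231943668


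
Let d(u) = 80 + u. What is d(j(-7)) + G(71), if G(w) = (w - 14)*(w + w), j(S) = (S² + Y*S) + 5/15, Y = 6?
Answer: 24544/3 ≈ 8181.3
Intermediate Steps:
j(S) = ⅓ + S² + 6*S (j(S) = (S² + 6*S) + 5/15 = (S² + 6*S) + 5*(1/15) = (S² + 6*S) + ⅓ = ⅓ + S² + 6*S)
G(w) = 2*w*(-14 + w) (G(w) = (-14 + w)*(2*w) = 2*w*(-14 + w))
d(j(-7)) + G(71) = (80 + (⅓ + (-7)² + 6*(-7))) + 2*71*(-14 + 71) = (80 + (⅓ + 49 - 42)) + 2*71*57 = (80 + 22/3) + 8094 = 262/3 + 8094 = 24544/3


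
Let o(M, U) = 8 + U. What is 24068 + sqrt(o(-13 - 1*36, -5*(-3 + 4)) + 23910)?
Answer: 24068 + 3*sqrt(2657) ≈ 24223.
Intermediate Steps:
24068 + sqrt(o(-13 - 1*36, -5*(-3 + 4)) + 23910) = 24068 + sqrt((8 - 5*(-3 + 4)) + 23910) = 24068 + sqrt((8 - 5*1) + 23910) = 24068 + sqrt((8 - 5) + 23910) = 24068 + sqrt(3 + 23910) = 24068 + sqrt(23913) = 24068 + 3*sqrt(2657)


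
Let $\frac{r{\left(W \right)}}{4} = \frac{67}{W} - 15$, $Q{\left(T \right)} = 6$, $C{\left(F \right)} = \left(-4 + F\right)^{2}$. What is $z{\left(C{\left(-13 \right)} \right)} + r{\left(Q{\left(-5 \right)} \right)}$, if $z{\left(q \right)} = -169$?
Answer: $- \frac{553}{3} \approx -184.33$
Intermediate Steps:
$r{\left(W \right)} = -60 + \frac{268}{W}$ ($r{\left(W \right)} = 4 \left(\frac{67}{W} - 15\right) = 4 \left(-15 + \frac{67}{W}\right) = -60 + \frac{268}{W}$)
$z{\left(C{\left(-13 \right)} \right)} + r{\left(Q{\left(-5 \right)} \right)} = -169 - \left(60 - \frac{268}{6}\right) = -169 + \left(-60 + 268 \cdot \frac{1}{6}\right) = -169 + \left(-60 + \frac{134}{3}\right) = -169 - \frac{46}{3} = - \frac{553}{3}$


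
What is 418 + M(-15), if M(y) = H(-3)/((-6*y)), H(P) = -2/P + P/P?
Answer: 22573/54 ≈ 418.02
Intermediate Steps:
H(P) = 1 - 2/P (H(P) = -2/P + 1 = 1 - 2/P)
M(y) = -5/(18*y) (M(y) = ((-2 - 3)/(-3))/((-6*y)) = (-⅓*(-5))*(-1/(6*y)) = 5*(-1/(6*y))/3 = -5/(18*y))
418 + M(-15) = 418 - 5/18/(-15) = 418 - 5/18*(-1/15) = 418 + 1/54 = 22573/54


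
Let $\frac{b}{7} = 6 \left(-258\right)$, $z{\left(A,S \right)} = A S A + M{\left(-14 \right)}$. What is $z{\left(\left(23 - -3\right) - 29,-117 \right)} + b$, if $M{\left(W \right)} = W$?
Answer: $-11903$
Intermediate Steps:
$z{\left(A,S \right)} = -14 + S A^{2}$ ($z{\left(A,S \right)} = A S A - 14 = S A^{2} - 14 = -14 + S A^{2}$)
$b = -10836$ ($b = 7 \cdot 6 \left(-258\right) = 7 \left(-1548\right) = -10836$)
$z{\left(\left(23 - -3\right) - 29,-117 \right)} + b = \left(-14 - 117 \left(\left(23 - -3\right) - 29\right)^{2}\right) - 10836 = \left(-14 - 117 \left(\left(23 + 3\right) - 29\right)^{2}\right) - 10836 = \left(-14 - 117 \left(26 - 29\right)^{2}\right) - 10836 = \left(-14 - 117 \left(-3\right)^{2}\right) - 10836 = \left(-14 - 1053\right) - 10836 = -1067 - 10836 = -11903$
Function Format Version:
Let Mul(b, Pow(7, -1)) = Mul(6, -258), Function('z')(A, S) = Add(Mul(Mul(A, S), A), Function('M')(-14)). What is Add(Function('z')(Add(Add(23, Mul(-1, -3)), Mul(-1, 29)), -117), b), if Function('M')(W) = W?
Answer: -11903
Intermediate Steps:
Function('z')(A, S) = Add(-14, Mul(S, Pow(A, 2))) (Function('z')(A, S) = Add(Mul(Mul(A, S), A), -14) = Add(Mul(S, Pow(A, 2)), -14) = Add(-14, Mul(S, Pow(A, 2))))
b = -10836 (b = Mul(7, Mul(6, -258)) = Mul(7, -1548) = -10836)
Add(Function('z')(Add(Add(23, Mul(-1, -3)), Mul(-1, 29)), -117), b) = Add(Add(-14, Mul(-117, Pow(Add(Add(23, Mul(-1, -3)), Mul(-1, 29)), 2))), -10836) = Add(Add(-14, Mul(-117, Pow(Add(Add(23, 3), -29), 2))), -10836) = Add(Add(-14, Mul(-117, Pow(Add(26, -29), 2))), -10836) = Add(Add(-14, Mul(-117, Pow(-3, 2))), -10836) = Add(Add(-14, Mul(-117, 9)), -10836) = Add(Add(-14, -1053), -10836) = Add(-1067, -10836) = -11903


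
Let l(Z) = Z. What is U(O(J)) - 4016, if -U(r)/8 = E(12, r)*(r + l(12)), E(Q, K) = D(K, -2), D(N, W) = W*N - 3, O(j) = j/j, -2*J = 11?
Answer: -3496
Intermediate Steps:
J = -11/2 (J = -1/2*11 = -11/2 ≈ -5.5000)
O(j) = 1
D(N, W) = -3 + N*W (D(N, W) = N*W - 3 = -3 + N*W)
E(Q, K) = -3 - 2*K (E(Q, K) = -3 + K*(-2) = -3 - 2*K)
U(r) = -8*(-3 - 2*r)*(12 + r) (U(r) = -8*(-3 - 2*r)*(r + 12) = -8*(-3 - 2*r)*(12 + r))
U(O(J)) - 4016 = (288 + 16*1**2 + 216*1) - 4016 = (288 + 16*1 + 216) - 4016 = (288 + 16 + 216) - 4016 = 520 - 4016 = -3496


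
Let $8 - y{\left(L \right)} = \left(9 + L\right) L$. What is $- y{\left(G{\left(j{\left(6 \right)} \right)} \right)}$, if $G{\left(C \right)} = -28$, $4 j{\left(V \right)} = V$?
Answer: $524$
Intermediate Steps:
$j{\left(V \right)} = \frac{V}{4}$
$y{\left(L \right)} = 8 - L \left(9 + L\right)$ ($y{\left(L \right)} = 8 - \left(9 + L\right) L = 8 - L \left(9 + L\right)$)
$- y{\left(G{\left(j{\left(6 \right)} \right)} \right)} = - (8 - \left(-28\right)^{2} - -252) = - (8 - 784 + 252) = \left(-1\right) \left(-524\right) = 524$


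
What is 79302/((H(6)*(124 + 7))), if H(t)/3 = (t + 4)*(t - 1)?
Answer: 13217/3275 ≈ 4.0357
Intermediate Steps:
H(t) = 3*(-1 + t)*(4 + t) (H(t) = 3*((t + 4)*(t - 1)) = 3*((4 + t)*(-1 + t)) = 3*((-1 + t)*(4 + t)) = 3*(-1 + t)*(4 + t))
79302/((H(6)*(124 + 7))) = 79302/(((-12 + 3*6² + 9*6)*(124 + 7))) = 79302/(((-12 + 3*36 + 54)*131)) = 79302/(((-12 + 108 + 54)*131)) = 79302/((150*131)) = 79302/19650 = 79302*(1/19650) = 13217/3275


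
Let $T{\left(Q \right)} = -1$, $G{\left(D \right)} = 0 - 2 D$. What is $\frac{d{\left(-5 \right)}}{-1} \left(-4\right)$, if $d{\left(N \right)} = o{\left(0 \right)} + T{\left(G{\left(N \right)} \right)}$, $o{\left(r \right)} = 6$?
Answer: $20$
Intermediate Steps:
$G{\left(D \right)} = - 2 D$
$d{\left(N \right)} = 5$ ($d{\left(N \right)} = 6 - 1 = 5$)
$\frac{d{\left(-5 \right)}}{-1} \left(-4\right) = \frac{1}{-1} \cdot 5 \left(-4\right) = \left(-1\right) 5 \left(-4\right) = \left(-5\right) \left(-4\right) = 20$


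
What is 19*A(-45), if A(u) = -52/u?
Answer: 988/45 ≈ 21.956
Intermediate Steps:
19*A(-45) = 19*(-52/(-45)) = 19*(-52*(-1/45)) = 19*(52/45) = 988/45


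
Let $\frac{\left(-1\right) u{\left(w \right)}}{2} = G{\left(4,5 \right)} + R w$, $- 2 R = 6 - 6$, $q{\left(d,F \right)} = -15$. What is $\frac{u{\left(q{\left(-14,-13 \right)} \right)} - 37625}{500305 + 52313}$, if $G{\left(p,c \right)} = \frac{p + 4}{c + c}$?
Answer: $- \frac{5701}{83730} \approx -0.068088$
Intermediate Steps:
$G{\left(p,c \right)} = \frac{4 + p}{2 c}$
$R = 0$ ($R = - \frac{6 - 6}{2} = \left(- \frac{1}{2}\right) 0 = 0$)
$u{\left(w \right)} = - \frac{8}{5}$ ($u{\left(w \right)} = - 2 \left(\frac{4 + 4}{2 \cdot 5} + 0 w\right) = - 2 \left(\frac{1}{2} \cdot \frac{1}{5} \cdot 8 + 0\right) = - 2 \left(\frac{4}{5} + 0\right) = \left(-2\right) \frac{4}{5} = - \frac{8}{5}$)
$\frac{u{\left(q{\left(-14,-13 \right)} \right)} - 37625}{500305 + 52313} = \frac{- \frac{8}{5} - 37625}{500305 + 52313} = - \frac{188133}{5 \cdot 552618} = \left(- \frac{188133}{5}\right) \frac{1}{552618} = - \frac{5701}{83730}$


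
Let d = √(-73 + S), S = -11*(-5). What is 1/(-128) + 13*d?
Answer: -1/128 + 39*I*√2 ≈ -0.0078125 + 55.154*I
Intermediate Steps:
S = 55
d = 3*I*√2 (d = √(-73 + 55) = √(-18) = 3*I*√2 ≈ 4.2426*I)
1/(-128) + 13*d = 1/(-128) + 13*(3*I*√2) = -1/128 + 39*I*√2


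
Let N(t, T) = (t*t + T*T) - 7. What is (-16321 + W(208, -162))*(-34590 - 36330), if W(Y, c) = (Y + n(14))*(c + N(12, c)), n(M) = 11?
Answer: -406062388800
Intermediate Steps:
N(t, T) = -7 + T² + t² (N(t, T) = (t² + T²) - 7 = (T² + t²) - 7 = -7 + T² + t²)
W(Y, c) = (11 + Y)*(137 + c + c²) (W(Y, c) = (Y + 11)*(c + (-7 + c² + 12²)) = (11 + Y)*(c + (-7 + c² + 144)) = (11 + Y)*(c + (137 + c²)) = (11 + Y)*(137 + c + c²))
(-16321 + W(208, -162))*(-34590 - 36330) = (-16321 + (1507 + 11*(-162) + 11*(-162)² + 208*(-162) + 208*(137 + (-162)²)))*(-34590 - 36330) = (-16321 + (1507 - 1782 + 11*26244 - 33696 + 208*(137 + 26244)))*(-70920) = (-16321 + (1507 - 1782 + 288684 - 33696 + 208*26381))*(-70920) = (-16321 + (1507 - 1782 + 288684 - 33696 + 5487248))*(-70920) = (-16321 + 5741961)*(-70920) = 5725640*(-70920) = -406062388800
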